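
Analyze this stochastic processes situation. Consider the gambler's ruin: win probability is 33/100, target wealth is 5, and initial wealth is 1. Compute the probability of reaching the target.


Gambler's ruin formula:
r = q/p = 0.6700/0.3300 = 2.0303
P(win) = (1 - r^i)/(1 - r^N)
= (1 - 2.0303^1)/(1 - 2.0303^5)
= 0.0308

0.0308


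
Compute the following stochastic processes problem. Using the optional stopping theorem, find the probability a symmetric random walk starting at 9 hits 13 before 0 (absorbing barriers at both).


By optional stopping theorem: E(M at tau) = M(0) = 9
P(hit 13)*13 + P(hit 0)*0 = 9
P(hit 13) = (9 - 0)/(13 - 0) = 9/13 = 0.6923

0.6923


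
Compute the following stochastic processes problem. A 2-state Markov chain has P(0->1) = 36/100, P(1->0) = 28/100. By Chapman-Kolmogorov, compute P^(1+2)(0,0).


P^3 = P^1 * P^2
Computing via matrix multiplication of the transition matrix.
Entry (0,0) of P^3 = 0.4637

0.4637


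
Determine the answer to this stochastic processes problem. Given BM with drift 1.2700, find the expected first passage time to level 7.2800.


Expected first passage time = a/mu
= 7.2800/1.2700
= 5.7323

5.7323


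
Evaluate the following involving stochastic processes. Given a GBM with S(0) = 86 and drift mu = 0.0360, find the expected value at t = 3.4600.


E[S(t)] = S(0) * exp(mu * t)
= 86 * exp(0.0360 * 3.4600)
= 86 * 1.1326
= 97.4079

97.4079


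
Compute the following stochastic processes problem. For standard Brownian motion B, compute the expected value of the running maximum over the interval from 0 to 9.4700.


E(max B(s)) = sqrt(2t/pi)
= sqrt(2*9.4700/pi)
= sqrt(6.0288)
= 2.4554

2.4554


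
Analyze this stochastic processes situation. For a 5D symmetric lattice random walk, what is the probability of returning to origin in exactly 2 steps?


P(return in 2 steps) = P(reverse first step) = 1/(2d)
= 1/10
= 0.1000

0.1000


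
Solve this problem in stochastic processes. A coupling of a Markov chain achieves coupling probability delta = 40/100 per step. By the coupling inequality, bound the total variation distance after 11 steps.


TV distance bound <= (1-delta)^n
= (1 - 0.4000)^11
= 0.6000^11
= 0.0036

0.0036


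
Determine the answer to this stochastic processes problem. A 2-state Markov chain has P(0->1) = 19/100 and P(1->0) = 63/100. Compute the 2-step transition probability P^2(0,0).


Computing P^2 by matrix multiplication.
P = [[0.8100, 0.1900], [0.6300, 0.3700]]
After raising P to the power 2:
P^2(0,0) = 0.7758

0.7758


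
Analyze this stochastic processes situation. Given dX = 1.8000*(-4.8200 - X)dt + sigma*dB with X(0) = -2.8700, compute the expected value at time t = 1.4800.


E[X(t)] = mu + (X(0) - mu)*exp(-theta*t)
= -4.8200 + (-2.8700 - -4.8200)*exp(-1.8000*1.4800)
= -4.8200 + 1.9500 * 0.0697
= -4.6841

-4.6841


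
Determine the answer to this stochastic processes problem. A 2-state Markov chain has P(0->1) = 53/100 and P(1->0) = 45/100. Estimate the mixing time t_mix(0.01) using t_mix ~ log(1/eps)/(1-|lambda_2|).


lambda_2 = |1 - p01 - p10| = |1 - 0.5300 - 0.4500| = 0.0200
t_mix ~ log(1/eps)/(1 - |lambda_2|)
= log(100)/(1 - 0.0200) = 4.6052/0.9800
= 4.6992

4.6992


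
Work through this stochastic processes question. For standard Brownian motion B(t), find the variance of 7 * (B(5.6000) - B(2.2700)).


Var(alpha*(B(t)-B(s))) = alpha^2 * (t-s)
= 7^2 * (5.6000 - 2.2700)
= 49 * 3.3300
= 163.1700

163.1700


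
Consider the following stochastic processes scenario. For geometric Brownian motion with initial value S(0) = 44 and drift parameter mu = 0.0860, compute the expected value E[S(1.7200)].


E[S(t)] = S(0) * exp(mu * t)
= 44 * exp(0.0860 * 1.7200)
= 44 * 1.1594
= 51.0145

51.0145


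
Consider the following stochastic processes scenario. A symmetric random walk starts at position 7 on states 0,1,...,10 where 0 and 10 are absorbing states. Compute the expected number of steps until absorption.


For symmetric RW on 0,...,N with absorbing barriers, E(i) = i*(N-i)
E(7) = 7 * 3 = 21

21


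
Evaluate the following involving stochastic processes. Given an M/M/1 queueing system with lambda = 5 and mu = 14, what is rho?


rho = lambda/mu
= 5/14
= 0.3571

0.3571


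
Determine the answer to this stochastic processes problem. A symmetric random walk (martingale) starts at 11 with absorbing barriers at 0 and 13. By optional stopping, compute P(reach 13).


By optional stopping theorem: E(M at tau) = M(0) = 11
P(hit 13)*13 + P(hit 0)*0 = 11
P(hit 13) = (11 - 0)/(13 - 0) = 11/13 = 0.8462

0.8462


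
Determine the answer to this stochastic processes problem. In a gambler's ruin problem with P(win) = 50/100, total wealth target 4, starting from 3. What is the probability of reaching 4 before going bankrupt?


p = 1/2: P(win) = i/N = 3/4
= 0.7500

0.7500


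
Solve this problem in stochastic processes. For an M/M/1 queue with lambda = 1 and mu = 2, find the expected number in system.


rho = 1/2 = 0.5000
L = rho/(1-rho)
= 0.5000/0.5000
= 1.0000

1.0000


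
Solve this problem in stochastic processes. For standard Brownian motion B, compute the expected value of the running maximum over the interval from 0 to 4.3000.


E(max B(s)) = sqrt(2t/pi)
= sqrt(2*4.3000/pi)
= sqrt(2.7375)
= 1.6545

1.6545


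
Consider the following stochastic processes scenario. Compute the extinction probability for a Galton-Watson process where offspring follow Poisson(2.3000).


Since mu = 2.3000 > 1, extinction prob q < 1.
Solve s = exp(mu*(s-1)) iteratively.
q = 0.1376

0.1376


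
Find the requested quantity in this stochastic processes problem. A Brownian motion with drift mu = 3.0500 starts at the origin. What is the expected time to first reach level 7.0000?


Expected first passage time = a/mu
= 7.0000/3.0500
= 2.2951

2.2951


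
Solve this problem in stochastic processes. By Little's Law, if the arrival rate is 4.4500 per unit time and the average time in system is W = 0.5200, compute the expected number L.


Little's Law: L = lambda * W
= 4.4500 * 0.5200
= 2.3140

2.3140


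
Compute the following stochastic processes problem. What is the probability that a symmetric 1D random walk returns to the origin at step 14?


P(S(14) = 0) = C(14,7) / 4^7
= 3432 / 16384
= 0.2095

0.2095


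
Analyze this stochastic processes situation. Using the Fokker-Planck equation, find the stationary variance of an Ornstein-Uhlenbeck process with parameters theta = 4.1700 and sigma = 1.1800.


Stationary variance = sigma^2 / (2*theta)
= 1.1800^2 / (2*4.1700)
= 1.3924 / 8.3400
= 0.1670

0.1670


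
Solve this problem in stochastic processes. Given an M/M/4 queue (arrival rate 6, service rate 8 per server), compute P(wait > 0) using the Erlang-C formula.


a = lambda/mu = 0.7500
rho = a/c = 0.1875
Erlang-C formula applied:
C(c,a) = 0.0077

0.0077


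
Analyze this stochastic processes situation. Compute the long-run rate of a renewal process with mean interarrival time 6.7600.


Long-run renewal rate = 1/E(X)
= 1/6.7600
= 0.1479

0.1479


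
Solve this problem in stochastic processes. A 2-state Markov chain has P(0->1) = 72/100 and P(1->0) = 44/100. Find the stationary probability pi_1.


Stationary distribution: pi_0 = p10/(p01+p10), pi_1 = p01/(p01+p10)
p01 = 0.7200, p10 = 0.4400
pi_1 = 0.6207

0.6207


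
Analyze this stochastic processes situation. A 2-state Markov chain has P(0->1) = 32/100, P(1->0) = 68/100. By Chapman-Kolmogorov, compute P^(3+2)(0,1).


P^5 = P^3 * P^2
Computing via matrix multiplication of the transition matrix.
Entry (0,1) of P^5 = 0.3200

0.3200


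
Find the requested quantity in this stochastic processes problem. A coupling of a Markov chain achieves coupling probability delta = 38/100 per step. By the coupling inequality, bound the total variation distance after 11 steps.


TV distance bound <= (1-delta)^n
= (1 - 0.3800)^11
= 0.6200^11
= 0.0052

0.0052


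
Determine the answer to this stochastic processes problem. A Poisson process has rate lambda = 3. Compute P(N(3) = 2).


P(N(t)=k) = (lambda*t)^k * exp(-lambda*t) / k!
lambda*t = 9
= 9^2 * exp(-9) / 2!
= 81 * 1.2341e-04 / 2
= 0.0050

0.0050


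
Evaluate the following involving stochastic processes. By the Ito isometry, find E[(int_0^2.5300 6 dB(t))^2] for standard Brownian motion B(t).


By Ito isometry: E[(int f dB)^2] = int f^2 dt
= 6^2 * 2.5300
= 36 * 2.5300 = 91.0800

91.0800


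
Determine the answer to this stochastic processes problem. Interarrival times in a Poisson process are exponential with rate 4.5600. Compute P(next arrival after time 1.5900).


P(X > t) = exp(-lambda * t)
= exp(-4.5600 * 1.5900)
= exp(-7.2504) = 7.0989e-04

7.0989e-04


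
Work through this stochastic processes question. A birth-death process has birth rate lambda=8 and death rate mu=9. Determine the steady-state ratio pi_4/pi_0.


For birth-death process, pi_n/pi_0 = (lambda/mu)^n
= (8/9)^4
= 0.6243

0.6243


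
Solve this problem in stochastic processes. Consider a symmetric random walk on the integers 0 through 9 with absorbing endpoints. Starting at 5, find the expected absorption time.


For symmetric RW on 0,...,N with absorbing barriers, E(i) = i*(N-i)
E(5) = 5 * 4 = 20

20


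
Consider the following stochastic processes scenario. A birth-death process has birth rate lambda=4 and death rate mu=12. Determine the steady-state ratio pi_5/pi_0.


For birth-death process, pi_n/pi_0 = (lambda/mu)^n
= (4/12)^5
= 0.0041

0.0041


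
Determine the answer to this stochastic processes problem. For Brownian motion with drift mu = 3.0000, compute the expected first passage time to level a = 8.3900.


Expected first passage time = a/mu
= 8.3900/3.0000
= 2.7967

2.7967


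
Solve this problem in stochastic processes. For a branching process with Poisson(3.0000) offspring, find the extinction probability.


Since mu = 3.0000 > 1, extinction prob q < 1.
Solve s = exp(mu*(s-1)) iteratively.
q = 0.0595

0.0595


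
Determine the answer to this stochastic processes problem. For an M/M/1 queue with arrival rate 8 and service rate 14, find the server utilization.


rho = lambda/mu
= 8/14
= 0.5714

0.5714


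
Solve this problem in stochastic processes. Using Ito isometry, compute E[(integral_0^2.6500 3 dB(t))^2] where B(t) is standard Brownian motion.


By Ito isometry: E[(int f dB)^2] = int f^2 dt
= 3^2 * 2.6500
= 9 * 2.6500 = 23.8500

23.8500


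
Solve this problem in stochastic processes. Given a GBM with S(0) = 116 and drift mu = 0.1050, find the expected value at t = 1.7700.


E[S(t)] = S(0) * exp(mu * t)
= 116 * exp(0.1050 * 1.7700)
= 116 * 1.2042
= 139.6920

139.6920


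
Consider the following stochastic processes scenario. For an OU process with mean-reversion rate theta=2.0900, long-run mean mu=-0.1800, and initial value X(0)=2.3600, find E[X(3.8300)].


E[X(t)] = mu + (X(0) - mu)*exp(-theta*t)
= -0.1800 + (2.3600 - -0.1800)*exp(-2.0900*3.8300)
= -0.1800 + 2.5400 * 3.3389e-04
= -0.1792

-0.1792


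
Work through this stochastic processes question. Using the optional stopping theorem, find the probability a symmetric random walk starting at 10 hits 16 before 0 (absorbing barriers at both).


By optional stopping theorem: E(M at tau) = M(0) = 10
P(hit 16)*16 + P(hit 0)*0 = 10
P(hit 16) = (10 - 0)/(16 - 0) = 5/8 = 0.6250

0.6250


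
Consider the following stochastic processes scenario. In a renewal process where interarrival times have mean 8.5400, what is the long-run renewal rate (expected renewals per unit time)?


Long-run renewal rate = 1/E(X)
= 1/8.5400
= 0.1171

0.1171


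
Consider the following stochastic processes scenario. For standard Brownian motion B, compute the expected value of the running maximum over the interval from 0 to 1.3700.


E(max B(s)) = sqrt(2t/pi)
= sqrt(2*1.3700/pi)
= sqrt(0.8722)
= 0.9339

0.9339


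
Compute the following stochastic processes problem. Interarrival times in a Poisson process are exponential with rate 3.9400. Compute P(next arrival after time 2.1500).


P(X > t) = exp(-lambda * t)
= exp(-3.9400 * 2.1500)
= exp(-8.4710) = 2.0946e-04

2.0946e-04


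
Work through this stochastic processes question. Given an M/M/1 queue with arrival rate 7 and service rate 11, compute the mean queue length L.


rho = 7/11 = 0.6364
L = rho/(1-rho)
= 0.6364/0.3636
= 1.7500

1.7500


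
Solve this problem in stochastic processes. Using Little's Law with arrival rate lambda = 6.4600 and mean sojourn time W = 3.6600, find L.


Little's Law: L = lambda * W
= 6.4600 * 3.6600
= 23.6436

23.6436


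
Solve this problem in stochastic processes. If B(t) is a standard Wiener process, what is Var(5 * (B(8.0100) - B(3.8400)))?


Var(alpha*(B(t)-B(s))) = alpha^2 * (t-s)
= 5^2 * (8.0100 - 3.8400)
= 25 * 4.1700
= 104.2500

104.2500


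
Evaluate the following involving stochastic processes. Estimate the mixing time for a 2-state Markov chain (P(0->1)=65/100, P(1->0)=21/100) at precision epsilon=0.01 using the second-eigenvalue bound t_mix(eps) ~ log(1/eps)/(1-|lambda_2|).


lambda_2 = |1 - p01 - p10| = |1 - 0.6500 - 0.2100| = 0.1400
t_mix ~ log(1/eps)/(1 - |lambda_2|)
= log(100)/(1 - 0.1400) = 4.6052/0.8600
= 5.3548

5.3548


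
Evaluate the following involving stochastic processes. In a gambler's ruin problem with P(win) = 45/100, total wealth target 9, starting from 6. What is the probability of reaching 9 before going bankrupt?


Gambler's ruin formula:
r = q/p = 0.5500/0.4500 = 1.2222
P(win) = (1 - r^i)/(1 - r^N)
= (1 - 1.2222^6)/(1 - 1.2222^9)
= 0.4588

0.4588


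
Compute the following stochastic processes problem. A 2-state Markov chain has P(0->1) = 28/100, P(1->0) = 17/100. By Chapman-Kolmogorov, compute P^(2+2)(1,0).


P^4 = P^2 * P^2
Computing via matrix multiplication of the transition matrix.
Entry (1,0) of P^4 = 0.3432

0.3432


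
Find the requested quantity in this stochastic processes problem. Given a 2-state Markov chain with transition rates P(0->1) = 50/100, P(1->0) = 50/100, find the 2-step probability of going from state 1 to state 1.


Computing P^2 by matrix multiplication.
P = [[0.5000, 0.5000], [0.5000, 0.5000]]
After raising P to the power 2:
P^2(1,1) = 0.5000

0.5000


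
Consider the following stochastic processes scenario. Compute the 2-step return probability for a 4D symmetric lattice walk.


P(return in 2 steps) = P(reverse first step) = 1/(2d)
= 1/8
= 0.1250

0.1250


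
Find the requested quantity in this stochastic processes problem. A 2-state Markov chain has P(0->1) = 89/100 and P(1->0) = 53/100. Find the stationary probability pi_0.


Stationary distribution: pi_0 = p10/(p01+p10), pi_1 = p01/(p01+p10)
p01 = 0.8900, p10 = 0.5300
pi_0 = 0.3732

0.3732


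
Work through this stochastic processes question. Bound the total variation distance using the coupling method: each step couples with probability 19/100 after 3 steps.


TV distance bound <= (1-delta)^n
= (1 - 0.1900)^3
= 0.8100^3
= 0.5314

0.5314


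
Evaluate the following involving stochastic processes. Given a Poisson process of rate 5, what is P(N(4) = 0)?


P(N(t)=k) = (lambda*t)^k * exp(-lambda*t) / k!
lambda*t = 20
= 20^0 * exp(-20) / 0!
= 1 * 2.0612e-09 / 1
= 2.0612e-09

2.0612e-09


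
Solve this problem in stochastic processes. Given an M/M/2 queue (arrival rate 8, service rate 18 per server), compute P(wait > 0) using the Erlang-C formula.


a = lambda/mu = 0.4444
rho = a/c = 0.2222
Erlang-C formula applied:
C(c,a) = 0.0808

0.0808


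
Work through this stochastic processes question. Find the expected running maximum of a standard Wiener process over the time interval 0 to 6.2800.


E(max B(s)) = sqrt(2t/pi)
= sqrt(2*6.2800/pi)
= sqrt(3.9980)
= 1.9995

1.9995


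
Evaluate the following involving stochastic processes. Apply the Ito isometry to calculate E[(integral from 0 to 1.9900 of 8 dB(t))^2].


By Ito isometry: E[(int f dB)^2] = int f^2 dt
= 8^2 * 1.9900
= 64 * 1.9900 = 127.3600

127.3600


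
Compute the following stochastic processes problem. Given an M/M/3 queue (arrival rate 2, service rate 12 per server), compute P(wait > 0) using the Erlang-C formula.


a = lambda/mu = 0.1667
rho = a/c = 0.0556
Erlang-C formula applied:
C(c,a) = 6.9156e-04

6.9156e-04


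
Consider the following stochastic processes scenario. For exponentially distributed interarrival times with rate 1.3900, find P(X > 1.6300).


P(X > t) = exp(-lambda * t)
= exp(-1.3900 * 1.6300)
= exp(-2.2657) = 0.1038

0.1038


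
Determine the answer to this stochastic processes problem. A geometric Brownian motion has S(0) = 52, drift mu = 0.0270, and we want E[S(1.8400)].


E[S(t)] = S(0) * exp(mu * t)
= 52 * exp(0.0270 * 1.8400)
= 52 * 1.0509
= 54.6486

54.6486


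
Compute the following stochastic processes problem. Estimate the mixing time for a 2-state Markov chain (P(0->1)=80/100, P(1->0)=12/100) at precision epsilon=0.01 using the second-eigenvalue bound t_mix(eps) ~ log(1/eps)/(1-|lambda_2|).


lambda_2 = |1 - p01 - p10| = |1 - 0.8000 - 0.1200| = 0.0800
t_mix ~ log(1/eps)/(1 - |lambda_2|)
= log(100)/(1 - 0.0800) = 4.6052/0.9200
= 5.0056

5.0056


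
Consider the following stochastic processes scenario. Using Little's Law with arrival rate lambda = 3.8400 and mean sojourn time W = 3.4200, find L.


Little's Law: L = lambda * W
= 3.8400 * 3.4200
= 13.1328

13.1328


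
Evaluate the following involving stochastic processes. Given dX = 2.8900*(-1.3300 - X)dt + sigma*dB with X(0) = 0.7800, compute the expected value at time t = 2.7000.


E[X(t)] = mu + (X(0) - mu)*exp(-theta*t)
= -1.3300 + (0.7800 - -1.3300)*exp(-2.8900*2.7000)
= -1.3300 + 2.1100 * 4.0851e-04
= -1.3291

-1.3291


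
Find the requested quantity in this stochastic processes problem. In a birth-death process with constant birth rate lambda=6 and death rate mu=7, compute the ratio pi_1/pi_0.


For birth-death process, pi_n/pi_0 = (lambda/mu)^n
= (6/7)^1
= 0.8571

0.8571


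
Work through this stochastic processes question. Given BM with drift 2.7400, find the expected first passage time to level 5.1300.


Expected first passage time = a/mu
= 5.1300/2.7400
= 1.8723

1.8723


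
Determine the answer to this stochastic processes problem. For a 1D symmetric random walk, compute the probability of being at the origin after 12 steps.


P(S(12) = 0) = C(12,6) / 4^6
= 924 / 4096
= 0.2256

0.2256


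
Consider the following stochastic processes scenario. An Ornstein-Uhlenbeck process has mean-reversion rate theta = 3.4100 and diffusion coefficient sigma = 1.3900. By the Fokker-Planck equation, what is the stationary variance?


Stationary variance = sigma^2 / (2*theta)
= 1.3900^2 / (2*3.4100)
= 1.9321 / 6.8200
= 0.2833

0.2833


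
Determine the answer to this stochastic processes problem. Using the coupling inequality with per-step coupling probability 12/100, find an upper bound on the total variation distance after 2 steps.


TV distance bound <= (1-delta)^n
= (1 - 0.1200)^2
= 0.8800^2
= 0.7744

0.7744


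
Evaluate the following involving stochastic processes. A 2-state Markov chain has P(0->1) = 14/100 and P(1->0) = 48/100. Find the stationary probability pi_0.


Stationary distribution: pi_0 = p10/(p01+p10), pi_1 = p01/(p01+p10)
p01 = 0.1400, p10 = 0.4800
pi_0 = 0.7742

0.7742


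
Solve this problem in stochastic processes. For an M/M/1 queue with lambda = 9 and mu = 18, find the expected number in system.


rho = 9/18 = 0.5000
L = rho/(1-rho)
= 0.5000/0.5000
= 1.0000

1.0000


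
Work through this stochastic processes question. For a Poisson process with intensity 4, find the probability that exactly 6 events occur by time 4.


P(N(t)=k) = (lambda*t)^k * exp(-lambda*t) / k!
lambda*t = 16
= 16^6 * exp(-16) / 6!
= 16777216 * 1.1254e-07 / 720
= 0.0026

0.0026


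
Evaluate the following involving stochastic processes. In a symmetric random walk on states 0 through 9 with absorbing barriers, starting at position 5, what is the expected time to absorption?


For symmetric RW on 0,...,N with absorbing barriers, E(i) = i*(N-i)
E(5) = 5 * 4 = 20

20


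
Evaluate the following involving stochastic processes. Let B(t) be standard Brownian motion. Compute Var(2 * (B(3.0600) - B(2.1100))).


Var(alpha*(B(t)-B(s))) = alpha^2 * (t-s)
= 2^2 * (3.0600 - 2.1100)
= 4 * 0.9500
= 3.8000

3.8000


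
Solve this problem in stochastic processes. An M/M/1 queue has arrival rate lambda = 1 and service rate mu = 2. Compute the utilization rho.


rho = lambda/mu
= 1/2
= 0.5000

0.5000


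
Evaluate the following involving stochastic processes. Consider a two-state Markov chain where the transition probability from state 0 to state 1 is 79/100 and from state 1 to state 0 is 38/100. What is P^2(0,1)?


Computing P^2 by matrix multiplication.
P = [[0.2100, 0.7900], [0.3800, 0.6200]]
After raising P to the power 2:
P^2(0,1) = 0.6557

0.6557


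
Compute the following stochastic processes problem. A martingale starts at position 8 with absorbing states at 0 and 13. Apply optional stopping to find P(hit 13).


By optional stopping theorem: E(M at tau) = M(0) = 8
P(hit 13)*13 + P(hit 0)*0 = 8
P(hit 13) = (8 - 0)/(13 - 0) = 8/13 = 0.6154

0.6154


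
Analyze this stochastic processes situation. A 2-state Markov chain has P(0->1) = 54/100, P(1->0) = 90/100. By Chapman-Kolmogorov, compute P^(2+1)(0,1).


P^3 = P^2 * P^1
Computing via matrix multiplication of the transition matrix.
Entry (0,1) of P^3 = 0.4069

0.4069


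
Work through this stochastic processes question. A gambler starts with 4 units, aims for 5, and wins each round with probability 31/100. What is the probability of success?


Gambler's ruin formula:
r = q/p = 0.6900/0.3100 = 2.2258
P(win) = (1 - r^i)/(1 - r^N)
= (1 - 2.2258^4)/(1 - 2.2258^5)
= 0.4390

0.4390


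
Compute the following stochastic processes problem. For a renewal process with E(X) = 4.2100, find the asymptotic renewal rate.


Long-run renewal rate = 1/E(X)
= 1/4.2100
= 0.2375

0.2375


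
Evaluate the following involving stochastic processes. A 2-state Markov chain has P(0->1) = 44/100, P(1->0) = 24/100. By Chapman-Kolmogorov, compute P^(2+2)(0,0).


P^4 = P^2 * P^2
Computing via matrix multiplication of the transition matrix.
Entry (0,0) of P^4 = 0.3597

0.3597


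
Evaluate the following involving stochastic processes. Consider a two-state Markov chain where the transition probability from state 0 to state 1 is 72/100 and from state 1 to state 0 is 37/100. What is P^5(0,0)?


Computing P^5 by matrix multiplication.
P = [[0.2800, 0.7200], [0.3700, 0.6300]]
After raising P to the power 5:
P^5(0,0) = 0.3394

0.3394


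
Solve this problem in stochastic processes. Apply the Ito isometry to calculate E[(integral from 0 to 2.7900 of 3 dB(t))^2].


By Ito isometry: E[(int f dB)^2] = int f^2 dt
= 3^2 * 2.7900
= 9 * 2.7900 = 25.1100

25.1100


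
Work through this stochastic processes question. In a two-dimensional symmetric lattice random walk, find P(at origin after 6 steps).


P = C(6,3)^2 / 4^6
= 20^2 / 4096
= 400 / 4096
= 0.0977

0.0977


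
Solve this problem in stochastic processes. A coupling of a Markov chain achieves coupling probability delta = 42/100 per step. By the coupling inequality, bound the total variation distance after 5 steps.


TV distance bound <= (1-delta)^n
= (1 - 0.4200)^5
= 0.5800^5
= 0.0656

0.0656


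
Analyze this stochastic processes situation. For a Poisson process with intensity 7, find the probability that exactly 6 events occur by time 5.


P(N(t)=k) = (lambda*t)^k * exp(-lambda*t) / k!
lambda*t = 35
= 35^6 * exp(-35) / 6!
= 1838265625 * 6.3051e-16 / 720
= 1.6098e-09

1.6098e-09


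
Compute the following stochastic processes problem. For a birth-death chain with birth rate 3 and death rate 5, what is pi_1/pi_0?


For birth-death process, pi_n/pi_0 = (lambda/mu)^n
= (3/5)^1
= 0.6000

0.6000


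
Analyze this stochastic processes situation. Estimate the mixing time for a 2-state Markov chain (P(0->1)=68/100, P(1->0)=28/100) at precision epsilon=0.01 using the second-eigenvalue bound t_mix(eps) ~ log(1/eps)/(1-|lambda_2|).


lambda_2 = |1 - p01 - p10| = |1 - 0.6800 - 0.2800| = 0.0400
t_mix ~ log(1/eps)/(1 - |lambda_2|)
= log(100)/(1 - 0.0400) = 4.6052/0.9600
= 4.7971

4.7971


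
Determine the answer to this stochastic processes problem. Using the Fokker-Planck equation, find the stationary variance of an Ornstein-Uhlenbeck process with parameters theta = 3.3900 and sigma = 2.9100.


Stationary variance = sigma^2 / (2*theta)
= 2.9100^2 / (2*3.3900)
= 8.4681 / 6.7800
= 1.2490

1.2490


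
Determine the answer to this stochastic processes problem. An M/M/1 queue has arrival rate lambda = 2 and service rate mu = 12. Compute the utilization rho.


rho = lambda/mu
= 2/12
= 0.1667

0.1667


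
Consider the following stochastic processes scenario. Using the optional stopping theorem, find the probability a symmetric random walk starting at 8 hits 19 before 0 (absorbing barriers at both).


By optional stopping theorem: E(M at tau) = M(0) = 8
P(hit 19)*19 + P(hit 0)*0 = 8
P(hit 19) = (8 - 0)/(19 - 0) = 8/19 = 0.4211

0.4211


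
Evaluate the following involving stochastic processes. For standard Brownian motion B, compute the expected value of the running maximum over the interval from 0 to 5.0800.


E(max B(s)) = sqrt(2t/pi)
= sqrt(2*5.0800/pi)
= sqrt(3.2340)
= 1.7983

1.7983


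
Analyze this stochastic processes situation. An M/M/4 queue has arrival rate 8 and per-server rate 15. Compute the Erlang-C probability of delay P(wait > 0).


a = lambda/mu = 0.5333
rho = a/c = 0.1333
Erlang-C formula applied:
C(c,a) = 0.0023

0.0023


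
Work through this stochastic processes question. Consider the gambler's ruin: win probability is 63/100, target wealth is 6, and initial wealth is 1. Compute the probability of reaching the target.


Gambler's ruin formula:
r = q/p = 0.3700/0.6300 = 0.5873
P(win) = (1 - r^i)/(1 - r^N)
= (1 - 0.5873^1)/(1 - 0.5873^6)
= 0.4304

0.4304


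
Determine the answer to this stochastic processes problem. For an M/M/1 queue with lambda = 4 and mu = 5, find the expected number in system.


rho = 4/5 = 0.8000
L = rho/(1-rho)
= 0.8000/0.2000
= 4.0000

4.0000


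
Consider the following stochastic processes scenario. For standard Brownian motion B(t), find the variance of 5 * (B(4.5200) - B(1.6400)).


Var(alpha*(B(t)-B(s))) = alpha^2 * (t-s)
= 5^2 * (4.5200 - 1.6400)
= 25 * 2.8800
= 72.0000

72.0000


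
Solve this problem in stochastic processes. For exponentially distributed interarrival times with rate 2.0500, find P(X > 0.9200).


P(X > t) = exp(-lambda * t)
= exp(-2.0500 * 0.9200)
= exp(-1.8860) = 0.1517

0.1517


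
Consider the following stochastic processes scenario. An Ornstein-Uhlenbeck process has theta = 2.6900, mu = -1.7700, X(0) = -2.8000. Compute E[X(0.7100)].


E[X(t)] = mu + (X(0) - mu)*exp(-theta*t)
= -1.7700 + (-2.8000 - -1.7700)*exp(-2.6900*0.7100)
= -1.7700 + -1.0300 * 0.1481
= -1.9225

-1.9225


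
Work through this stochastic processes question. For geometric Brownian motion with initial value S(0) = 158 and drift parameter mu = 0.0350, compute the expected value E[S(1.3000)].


E[S(t)] = S(0) * exp(mu * t)
= 158 * exp(0.0350 * 1.3000)
= 158 * 1.0466
= 165.3551

165.3551


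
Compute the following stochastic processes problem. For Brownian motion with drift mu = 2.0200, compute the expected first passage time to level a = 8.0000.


Expected first passage time = a/mu
= 8.0000/2.0200
= 3.9604

3.9604


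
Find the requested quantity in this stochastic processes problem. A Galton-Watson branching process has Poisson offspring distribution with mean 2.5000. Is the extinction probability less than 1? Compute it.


Since mu = 2.5000 > 1, extinction prob q < 1.
Solve s = exp(mu*(s-1)) iteratively.
q = 0.1074

0.1074


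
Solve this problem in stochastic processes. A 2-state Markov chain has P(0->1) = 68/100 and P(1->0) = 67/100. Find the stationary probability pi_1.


Stationary distribution: pi_0 = p10/(p01+p10), pi_1 = p01/(p01+p10)
p01 = 0.6800, p10 = 0.6700
pi_1 = 0.5037

0.5037


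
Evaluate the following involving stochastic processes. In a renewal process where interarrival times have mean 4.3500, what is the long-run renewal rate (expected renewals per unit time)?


Long-run renewal rate = 1/E(X)
= 1/4.3500
= 0.2299

0.2299


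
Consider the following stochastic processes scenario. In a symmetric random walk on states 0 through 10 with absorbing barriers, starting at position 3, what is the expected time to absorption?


For symmetric RW on 0,...,N with absorbing barriers, E(i) = i*(N-i)
E(3) = 3 * 7 = 21

21


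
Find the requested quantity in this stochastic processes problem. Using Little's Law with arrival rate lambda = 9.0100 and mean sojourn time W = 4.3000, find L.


Little's Law: L = lambda * W
= 9.0100 * 4.3000
= 38.7430

38.7430


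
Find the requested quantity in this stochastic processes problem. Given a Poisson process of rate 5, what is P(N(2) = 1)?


P(N(t)=k) = (lambda*t)^k * exp(-lambda*t) / k!
lambda*t = 10
= 10^1 * exp(-10) / 1!
= 10 * 4.5400e-05 / 1
= 4.5400e-04

4.5400e-04


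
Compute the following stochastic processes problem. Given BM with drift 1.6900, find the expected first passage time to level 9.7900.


Expected first passage time = a/mu
= 9.7900/1.6900
= 5.7929

5.7929


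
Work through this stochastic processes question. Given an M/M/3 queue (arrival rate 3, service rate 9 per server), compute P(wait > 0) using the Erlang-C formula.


a = lambda/mu = 0.3333
rho = a/c = 0.1111
Erlang-C formula applied:
C(c,a) = 0.0050

0.0050


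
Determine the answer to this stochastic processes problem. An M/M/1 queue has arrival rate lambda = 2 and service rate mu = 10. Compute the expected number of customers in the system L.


rho = 2/10 = 0.2000
L = rho/(1-rho)
= 0.2000/0.8000
= 0.2500

0.2500


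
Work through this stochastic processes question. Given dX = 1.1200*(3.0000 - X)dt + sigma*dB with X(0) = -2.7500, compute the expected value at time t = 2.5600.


E[X(t)] = mu + (X(0) - mu)*exp(-theta*t)
= 3.0000 + (-2.7500 - 3.0000)*exp(-1.1200*2.5600)
= 3.0000 + -5.7500 * 0.0569
= 2.6731

2.6731


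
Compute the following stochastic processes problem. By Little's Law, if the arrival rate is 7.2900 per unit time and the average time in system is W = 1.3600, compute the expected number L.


Little's Law: L = lambda * W
= 7.2900 * 1.3600
= 9.9144

9.9144


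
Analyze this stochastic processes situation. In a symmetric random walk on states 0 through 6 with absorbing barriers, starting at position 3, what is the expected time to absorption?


For symmetric RW on 0,...,N with absorbing barriers, E(i) = i*(N-i)
E(3) = 3 * 3 = 9

9


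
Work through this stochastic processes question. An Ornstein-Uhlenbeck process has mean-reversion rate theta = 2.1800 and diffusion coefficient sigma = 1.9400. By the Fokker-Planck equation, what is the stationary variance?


Stationary variance = sigma^2 / (2*theta)
= 1.9400^2 / (2*2.1800)
= 3.7636 / 4.3600
= 0.8632

0.8632


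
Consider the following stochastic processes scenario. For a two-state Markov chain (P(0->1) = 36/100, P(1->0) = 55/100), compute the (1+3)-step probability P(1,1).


P^4 = P^1 * P^3
Computing via matrix multiplication of the transition matrix.
Entry (1,1) of P^4 = 0.3956

0.3956


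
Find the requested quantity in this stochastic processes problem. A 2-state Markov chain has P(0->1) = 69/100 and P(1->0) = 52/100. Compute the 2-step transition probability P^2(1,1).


Computing P^2 by matrix multiplication.
P = [[0.3100, 0.6900], [0.5200, 0.4800]]
After raising P to the power 2:
P^2(1,1) = 0.5892

0.5892


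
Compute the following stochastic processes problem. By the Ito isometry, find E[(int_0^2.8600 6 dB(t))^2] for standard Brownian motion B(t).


By Ito isometry: E[(int f dB)^2] = int f^2 dt
= 6^2 * 2.8600
= 36 * 2.8600 = 102.9600

102.9600


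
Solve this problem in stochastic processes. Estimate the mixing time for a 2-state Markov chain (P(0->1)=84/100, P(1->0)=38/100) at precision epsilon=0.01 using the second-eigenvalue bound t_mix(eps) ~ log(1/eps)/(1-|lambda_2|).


lambda_2 = |1 - p01 - p10| = |1 - 0.8400 - 0.3800| = 0.2200
t_mix ~ log(1/eps)/(1 - |lambda_2|)
= log(100)/(1 - 0.2200) = 4.6052/0.7800
= 5.9041

5.9041


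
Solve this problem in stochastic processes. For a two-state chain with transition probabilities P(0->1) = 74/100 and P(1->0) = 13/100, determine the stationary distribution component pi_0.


Stationary distribution: pi_0 = p10/(p01+p10), pi_1 = p01/(p01+p10)
p01 = 0.7400, p10 = 0.1300
pi_0 = 0.1494

0.1494


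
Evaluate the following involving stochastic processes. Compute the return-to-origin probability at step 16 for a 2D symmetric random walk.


P = C(16,8)^2 / 4^16
= 12870^2 / 4294967296
= 165636900 / 4294967296
= 0.0386

0.0386


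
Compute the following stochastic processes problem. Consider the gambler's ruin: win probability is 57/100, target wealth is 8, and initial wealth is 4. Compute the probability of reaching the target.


Gambler's ruin formula:
r = q/p = 0.4300/0.5700 = 0.7544
P(win) = (1 - r^i)/(1 - r^N)
= (1 - 0.7544^4)/(1 - 0.7544^8)
= 0.7554

0.7554


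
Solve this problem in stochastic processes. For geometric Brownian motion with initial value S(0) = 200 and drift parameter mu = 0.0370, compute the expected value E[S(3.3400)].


E[S(t)] = S(0) * exp(mu * t)
= 200 * exp(0.0370 * 3.3400)
= 200 * 1.1315
= 226.3081

226.3081


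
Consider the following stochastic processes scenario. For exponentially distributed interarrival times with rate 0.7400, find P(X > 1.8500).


P(X > t) = exp(-lambda * t)
= exp(-0.7400 * 1.8500)
= exp(-1.3690) = 0.2544

0.2544


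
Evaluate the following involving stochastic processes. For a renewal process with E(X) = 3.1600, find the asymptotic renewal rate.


Long-run renewal rate = 1/E(X)
= 1/3.1600
= 0.3165

0.3165


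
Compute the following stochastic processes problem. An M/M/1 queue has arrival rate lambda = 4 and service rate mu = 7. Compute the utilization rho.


rho = lambda/mu
= 4/7
= 0.5714

0.5714


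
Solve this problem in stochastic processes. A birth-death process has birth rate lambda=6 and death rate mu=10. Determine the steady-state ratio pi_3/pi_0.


For birth-death process, pi_n/pi_0 = (lambda/mu)^n
= (6/10)^3
= 0.2160

0.2160


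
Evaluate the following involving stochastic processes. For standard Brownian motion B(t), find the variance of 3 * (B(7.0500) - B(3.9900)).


Var(alpha*(B(t)-B(s))) = alpha^2 * (t-s)
= 3^2 * (7.0500 - 3.9900)
= 9 * 3.0600
= 27.5400

27.5400


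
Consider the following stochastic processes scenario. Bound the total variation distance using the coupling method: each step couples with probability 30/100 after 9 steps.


TV distance bound <= (1-delta)^n
= (1 - 0.3000)^9
= 0.7000^9
= 0.0404

0.0404


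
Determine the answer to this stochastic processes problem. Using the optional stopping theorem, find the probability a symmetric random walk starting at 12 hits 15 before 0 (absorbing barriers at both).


By optional stopping theorem: E(M at tau) = M(0) = 12
P(hit 15)*15 + P(hit 0)*0 = 12
P(hit 15) = (12 - 0)/(15 - 0) = 4/5 = 0.8000

0.8000


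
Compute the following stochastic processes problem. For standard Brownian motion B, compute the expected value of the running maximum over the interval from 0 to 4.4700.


E(max B(s)) = sqrt(2t/pi)
= sqrt(2*4.4700/pi)
= sqrt(2.8457)
= 1.6869

1.6869


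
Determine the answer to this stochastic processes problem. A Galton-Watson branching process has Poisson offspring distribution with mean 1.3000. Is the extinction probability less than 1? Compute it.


Since mu = 1.3000 > 1, extinction prob q < 1.
Solve s = exp(mu*(s-1)) iteratively.
q = 0.5770

0.5770


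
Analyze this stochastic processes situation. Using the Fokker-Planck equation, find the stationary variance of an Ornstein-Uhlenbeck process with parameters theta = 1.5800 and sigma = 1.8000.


Stationary variance = sigma^2 / (2*theta)
= 1.8000^2 / (2*1.5800)
= 3.2400 / 3.1600
= 1.0253

1.0253


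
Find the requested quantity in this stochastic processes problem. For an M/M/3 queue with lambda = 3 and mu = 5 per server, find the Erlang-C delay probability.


a = lambda/mu = 0.6000
rho = a/c = 0.2000
Erlang-C formula applied:
C(c,a) = 0.0247

0.0247


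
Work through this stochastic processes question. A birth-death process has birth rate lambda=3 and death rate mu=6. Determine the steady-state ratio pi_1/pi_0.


For birth-death process, pi_n/pi_0 = (lambda/mu)^n
= (3/6)^1
= 0.5000

0.5000


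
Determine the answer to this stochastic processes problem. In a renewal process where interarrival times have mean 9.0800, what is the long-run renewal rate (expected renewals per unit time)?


Long-run renewal rate = 1/E(X)
= 1/9.0800
= 0.1101

0.1101


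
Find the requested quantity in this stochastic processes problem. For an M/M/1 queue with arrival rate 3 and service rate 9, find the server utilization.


rho = lambda/mu
= 3/9
= 0.3333

0.3333


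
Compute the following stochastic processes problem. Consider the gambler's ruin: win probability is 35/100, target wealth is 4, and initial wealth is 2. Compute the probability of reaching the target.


Gambler's ruin formula:
r = q/p = 0.6500/0.3500 = 1.8571
P(win) = (1 - r^i)/(1 - r^N)
= (1 - 1.8571^2)/(1 - 1.8571^4)
= 0.2248

0.2248


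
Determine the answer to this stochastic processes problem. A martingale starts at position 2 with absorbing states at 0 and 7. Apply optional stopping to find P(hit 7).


By optional stopping theorem: E(M at tau) = M(0) = 2
P(hit 7)*7 + P(hit 0)*0 = 2
P(hit 7) = (2 - 0)/(7 - 0) = 2/7 = 0.2857

0.2857


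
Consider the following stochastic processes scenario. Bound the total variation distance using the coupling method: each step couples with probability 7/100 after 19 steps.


TV distance bound <= (1-delta)^n
= (1 - 0.0700)^19
= 0.9300^19
= 0.2519

0.2519


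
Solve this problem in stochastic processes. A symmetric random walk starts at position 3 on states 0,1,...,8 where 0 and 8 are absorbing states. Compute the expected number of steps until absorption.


For symmetric RW on 0,...,N with absorbing barriers, E(i) = i*(N-i)
E(3) = 3 * 5 = 15

15


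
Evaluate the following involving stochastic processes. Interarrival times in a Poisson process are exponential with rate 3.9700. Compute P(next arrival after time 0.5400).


P(X > t) = exp(-lambda * t)
= exp(-3.9700 * 0.5400)
= exp(-2.1438) = 0.1172

0.1172


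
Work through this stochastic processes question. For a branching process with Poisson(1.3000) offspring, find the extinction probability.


Since mu = 1.3000 > 1, extinction prob q < 1.
Solve s = exp(mu*(s-1)) iteratively.
q = 0.5770

0.5770


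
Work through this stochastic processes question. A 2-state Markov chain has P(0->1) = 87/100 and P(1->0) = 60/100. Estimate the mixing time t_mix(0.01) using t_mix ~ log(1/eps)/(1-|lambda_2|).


lambda_2 = |1 - p01 - p10| = |1 - 0.8700 - 0.6000| = 0.4700
t_mix ~ log(1/eps)/(1 - |lambda_2|)
= log(100)/(1 - 0.4700) = 4.6052/0.5300
= 8.6890

8.6890


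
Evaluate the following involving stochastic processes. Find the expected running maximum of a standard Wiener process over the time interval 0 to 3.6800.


E(max B(s)) = sqrt(2t/pi)
= sqrt(2*3.6800/pi)
= sqrt(2.3428)
= 1.5306

1.5306


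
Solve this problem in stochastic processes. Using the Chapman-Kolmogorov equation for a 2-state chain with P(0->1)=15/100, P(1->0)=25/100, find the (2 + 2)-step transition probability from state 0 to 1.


P^4 = P^2 * P^2
Computing via matrix multiplication of the transition matrix.
Entry (0,1) of P^4 = 0.3264

0.3264
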